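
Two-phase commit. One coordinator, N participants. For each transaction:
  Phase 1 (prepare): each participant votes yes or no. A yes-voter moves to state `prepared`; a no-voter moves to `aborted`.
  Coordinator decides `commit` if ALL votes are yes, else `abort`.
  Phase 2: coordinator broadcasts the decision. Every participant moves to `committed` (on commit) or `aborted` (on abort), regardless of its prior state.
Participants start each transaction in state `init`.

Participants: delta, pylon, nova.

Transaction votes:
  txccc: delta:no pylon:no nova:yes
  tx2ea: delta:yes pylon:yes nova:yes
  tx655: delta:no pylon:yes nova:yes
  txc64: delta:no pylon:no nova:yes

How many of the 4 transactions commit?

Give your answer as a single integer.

Answer: 1

Derivation:
txccc: no from delta, pylon -> abort (commits=0)
tx2ea: all yes -> commit (commits=1)
tx655: no from delta -> abort (commits=1)
txc64: no from delta, pylon -> abort (commits=1)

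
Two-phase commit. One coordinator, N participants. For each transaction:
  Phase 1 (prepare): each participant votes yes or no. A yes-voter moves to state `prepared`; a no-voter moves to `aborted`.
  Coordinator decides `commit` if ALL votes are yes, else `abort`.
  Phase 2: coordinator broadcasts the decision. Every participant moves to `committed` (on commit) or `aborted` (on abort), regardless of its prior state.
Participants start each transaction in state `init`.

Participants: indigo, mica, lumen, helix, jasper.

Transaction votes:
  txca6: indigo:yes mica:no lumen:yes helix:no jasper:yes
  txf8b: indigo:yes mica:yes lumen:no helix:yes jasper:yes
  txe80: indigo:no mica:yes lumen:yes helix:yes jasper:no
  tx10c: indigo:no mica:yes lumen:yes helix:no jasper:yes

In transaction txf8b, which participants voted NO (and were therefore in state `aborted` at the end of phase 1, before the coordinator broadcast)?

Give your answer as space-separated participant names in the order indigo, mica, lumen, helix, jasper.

Answer: lumen

Derivation:
Txn txf8b phase 1: indigo yes -> prepared; mica yes -> prepared; lumen no -> aborted; helix yes -> prepared; jasper yes -> prepared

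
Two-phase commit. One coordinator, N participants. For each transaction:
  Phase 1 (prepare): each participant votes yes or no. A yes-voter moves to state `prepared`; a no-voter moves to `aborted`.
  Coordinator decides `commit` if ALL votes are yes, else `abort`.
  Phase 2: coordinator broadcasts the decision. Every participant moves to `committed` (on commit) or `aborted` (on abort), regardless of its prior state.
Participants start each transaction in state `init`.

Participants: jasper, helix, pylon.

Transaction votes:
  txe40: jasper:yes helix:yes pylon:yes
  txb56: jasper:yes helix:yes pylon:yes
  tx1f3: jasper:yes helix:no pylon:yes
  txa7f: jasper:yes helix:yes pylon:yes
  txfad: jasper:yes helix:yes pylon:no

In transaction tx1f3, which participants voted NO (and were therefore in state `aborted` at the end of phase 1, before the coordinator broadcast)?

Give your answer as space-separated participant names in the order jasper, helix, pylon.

Txn tx1f3 phase 1: jasper yes -> prepared; helix no -> aborted; pylon yes -> prepared

Answer: helix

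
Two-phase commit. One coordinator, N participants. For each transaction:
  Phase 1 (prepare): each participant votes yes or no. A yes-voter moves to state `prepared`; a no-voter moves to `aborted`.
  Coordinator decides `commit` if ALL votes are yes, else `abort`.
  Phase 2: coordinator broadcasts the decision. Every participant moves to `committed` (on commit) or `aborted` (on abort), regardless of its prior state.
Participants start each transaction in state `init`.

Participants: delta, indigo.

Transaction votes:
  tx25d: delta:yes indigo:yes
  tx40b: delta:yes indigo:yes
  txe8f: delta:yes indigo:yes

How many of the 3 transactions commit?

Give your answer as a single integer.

Answer: 3

Derivation:
tx25d: all yes -> commit (commits=1)
tx40b: all yes -> commit (commits=2)
txe8f: all yes -> commit (commits=3)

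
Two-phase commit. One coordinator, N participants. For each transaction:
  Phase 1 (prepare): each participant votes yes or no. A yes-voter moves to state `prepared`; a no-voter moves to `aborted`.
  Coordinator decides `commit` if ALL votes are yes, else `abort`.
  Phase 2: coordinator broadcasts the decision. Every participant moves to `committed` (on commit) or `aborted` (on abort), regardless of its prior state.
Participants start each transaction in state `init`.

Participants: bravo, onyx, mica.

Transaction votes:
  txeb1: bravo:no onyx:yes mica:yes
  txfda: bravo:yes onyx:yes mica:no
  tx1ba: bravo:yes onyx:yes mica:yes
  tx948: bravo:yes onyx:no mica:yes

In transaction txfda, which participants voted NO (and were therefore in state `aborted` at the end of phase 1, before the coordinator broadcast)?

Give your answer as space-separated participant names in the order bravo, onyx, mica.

Txn txfda phase 1: bravo yes -> prepared; onyx yes -> prepared; mica no -> aborted

Answer: mica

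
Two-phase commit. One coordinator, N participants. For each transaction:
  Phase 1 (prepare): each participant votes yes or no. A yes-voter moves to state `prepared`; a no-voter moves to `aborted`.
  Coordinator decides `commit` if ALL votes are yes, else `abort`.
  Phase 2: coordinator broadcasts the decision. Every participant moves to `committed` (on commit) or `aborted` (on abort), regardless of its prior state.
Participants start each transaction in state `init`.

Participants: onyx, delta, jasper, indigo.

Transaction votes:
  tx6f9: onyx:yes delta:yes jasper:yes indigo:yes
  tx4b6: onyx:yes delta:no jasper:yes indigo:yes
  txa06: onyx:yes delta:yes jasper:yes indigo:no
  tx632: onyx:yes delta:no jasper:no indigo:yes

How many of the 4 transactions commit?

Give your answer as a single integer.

tx6f9: all yes -> commit (commits=1)
tx4b6: no from delta -> abort (commits=1)
txa06: no from indigo -> abort (commits=1)
tx632: no from delta, jasper -> abort (commits=1)

Answer: 1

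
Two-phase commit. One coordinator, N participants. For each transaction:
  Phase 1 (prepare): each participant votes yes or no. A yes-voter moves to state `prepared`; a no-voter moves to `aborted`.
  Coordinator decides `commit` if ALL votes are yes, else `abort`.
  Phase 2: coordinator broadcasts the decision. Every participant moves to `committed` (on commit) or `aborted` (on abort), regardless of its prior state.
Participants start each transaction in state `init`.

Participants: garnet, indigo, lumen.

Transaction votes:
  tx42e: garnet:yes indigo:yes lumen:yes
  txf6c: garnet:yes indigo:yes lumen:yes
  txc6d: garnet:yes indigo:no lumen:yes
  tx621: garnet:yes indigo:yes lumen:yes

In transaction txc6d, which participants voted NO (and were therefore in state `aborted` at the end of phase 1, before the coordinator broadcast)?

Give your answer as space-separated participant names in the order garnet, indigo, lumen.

Answer: indigo

Derivation:
Txn txc6d phase 1: garnet yes -> prepared; indigo no -> aborted; lumen yes -> prepared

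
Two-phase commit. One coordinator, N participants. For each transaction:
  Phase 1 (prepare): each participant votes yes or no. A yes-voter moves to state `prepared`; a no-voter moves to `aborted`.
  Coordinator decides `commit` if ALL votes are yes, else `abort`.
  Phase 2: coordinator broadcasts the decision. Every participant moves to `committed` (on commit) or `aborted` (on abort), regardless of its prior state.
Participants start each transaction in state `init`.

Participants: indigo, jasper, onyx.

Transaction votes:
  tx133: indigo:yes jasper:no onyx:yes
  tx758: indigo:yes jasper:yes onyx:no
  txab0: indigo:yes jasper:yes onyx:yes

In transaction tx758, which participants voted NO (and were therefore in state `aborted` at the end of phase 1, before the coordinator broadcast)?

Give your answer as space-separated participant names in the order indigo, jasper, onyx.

Answer: onyx

Derivation:
Txn tx758 phase 1: indigo yes -> prepared; jasper yes -> prepared; onyx no -> aborted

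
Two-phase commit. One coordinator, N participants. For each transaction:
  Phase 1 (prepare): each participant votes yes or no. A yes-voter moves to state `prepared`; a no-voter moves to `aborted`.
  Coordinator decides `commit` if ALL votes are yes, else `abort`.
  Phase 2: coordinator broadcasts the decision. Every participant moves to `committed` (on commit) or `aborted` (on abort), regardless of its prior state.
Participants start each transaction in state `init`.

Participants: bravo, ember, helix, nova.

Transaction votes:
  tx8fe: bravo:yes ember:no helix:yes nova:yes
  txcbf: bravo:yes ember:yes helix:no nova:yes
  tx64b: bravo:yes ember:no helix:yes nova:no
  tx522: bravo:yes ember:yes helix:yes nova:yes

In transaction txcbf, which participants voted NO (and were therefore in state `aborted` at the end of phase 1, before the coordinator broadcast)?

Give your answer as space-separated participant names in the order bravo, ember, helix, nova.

Txn txcbf phase 1: bravo yes -> prepared; ember yes -> prepared; helix no -> aborted; nova yes -> prepared

Answer: helix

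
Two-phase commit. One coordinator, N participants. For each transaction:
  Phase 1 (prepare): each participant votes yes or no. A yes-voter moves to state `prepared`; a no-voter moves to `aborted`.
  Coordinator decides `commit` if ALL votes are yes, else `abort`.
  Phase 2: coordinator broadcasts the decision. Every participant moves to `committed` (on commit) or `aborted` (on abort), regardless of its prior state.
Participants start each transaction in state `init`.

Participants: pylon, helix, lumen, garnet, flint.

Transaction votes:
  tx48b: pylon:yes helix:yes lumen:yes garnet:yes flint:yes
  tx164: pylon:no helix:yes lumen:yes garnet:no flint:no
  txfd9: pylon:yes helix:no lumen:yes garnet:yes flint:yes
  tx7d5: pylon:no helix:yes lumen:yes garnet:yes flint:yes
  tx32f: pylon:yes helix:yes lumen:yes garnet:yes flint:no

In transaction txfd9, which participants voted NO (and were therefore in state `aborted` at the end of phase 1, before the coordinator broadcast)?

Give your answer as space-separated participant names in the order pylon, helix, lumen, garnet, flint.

Answer: helix

Derivation:
Txn txfd9 phase 1: pylon yes -> prepared; helix no -> aborted; lumen yes -> prepared; garnet yes -> prepared; flint yes -> prepared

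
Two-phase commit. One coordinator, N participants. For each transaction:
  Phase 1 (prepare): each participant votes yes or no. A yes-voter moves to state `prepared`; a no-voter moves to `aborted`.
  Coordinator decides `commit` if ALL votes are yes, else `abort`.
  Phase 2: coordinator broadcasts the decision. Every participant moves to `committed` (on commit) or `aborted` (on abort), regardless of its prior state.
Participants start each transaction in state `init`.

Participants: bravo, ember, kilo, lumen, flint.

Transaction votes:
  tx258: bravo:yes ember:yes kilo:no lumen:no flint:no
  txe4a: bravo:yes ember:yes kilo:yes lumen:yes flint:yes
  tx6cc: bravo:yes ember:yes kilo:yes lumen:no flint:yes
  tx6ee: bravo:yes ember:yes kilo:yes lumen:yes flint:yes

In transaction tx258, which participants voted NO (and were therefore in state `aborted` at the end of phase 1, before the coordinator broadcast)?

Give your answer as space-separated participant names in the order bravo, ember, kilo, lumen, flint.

Txn tx258 phase 1: bravo yes -> prepared; ember yes -> prepared; kilo no -> aborted; lumen no -> aborted; flint no -> aborted

Answer: kilo lumen flint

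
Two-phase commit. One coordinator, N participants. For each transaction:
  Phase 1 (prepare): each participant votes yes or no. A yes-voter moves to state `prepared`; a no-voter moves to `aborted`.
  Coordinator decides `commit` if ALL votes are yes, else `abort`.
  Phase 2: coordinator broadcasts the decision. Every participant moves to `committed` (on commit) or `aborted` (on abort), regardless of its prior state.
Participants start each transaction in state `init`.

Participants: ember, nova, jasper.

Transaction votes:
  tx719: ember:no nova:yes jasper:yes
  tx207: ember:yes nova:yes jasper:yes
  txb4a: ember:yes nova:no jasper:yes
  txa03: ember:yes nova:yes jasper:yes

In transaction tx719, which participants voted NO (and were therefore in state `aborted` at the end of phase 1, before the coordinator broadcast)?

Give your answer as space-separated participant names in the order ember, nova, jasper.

Answer: ember

Derivation:
Txn tx719 phase 1: ember no -> aborted; nova yes -> prepared; jasper yes -> prepared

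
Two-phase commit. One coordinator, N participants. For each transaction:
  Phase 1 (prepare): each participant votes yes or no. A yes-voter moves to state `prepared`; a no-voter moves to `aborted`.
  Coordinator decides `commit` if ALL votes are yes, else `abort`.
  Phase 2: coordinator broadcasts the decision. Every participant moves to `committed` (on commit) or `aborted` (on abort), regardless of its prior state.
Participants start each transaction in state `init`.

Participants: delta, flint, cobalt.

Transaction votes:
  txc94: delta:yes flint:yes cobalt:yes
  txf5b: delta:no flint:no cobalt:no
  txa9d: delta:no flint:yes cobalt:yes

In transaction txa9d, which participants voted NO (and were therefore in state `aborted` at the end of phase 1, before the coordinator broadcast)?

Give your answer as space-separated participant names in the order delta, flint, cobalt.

Txn txa9d phase 1: delta no -> aborted; flint yes -> prepared; cobalt yes -> prepared

Answer: delta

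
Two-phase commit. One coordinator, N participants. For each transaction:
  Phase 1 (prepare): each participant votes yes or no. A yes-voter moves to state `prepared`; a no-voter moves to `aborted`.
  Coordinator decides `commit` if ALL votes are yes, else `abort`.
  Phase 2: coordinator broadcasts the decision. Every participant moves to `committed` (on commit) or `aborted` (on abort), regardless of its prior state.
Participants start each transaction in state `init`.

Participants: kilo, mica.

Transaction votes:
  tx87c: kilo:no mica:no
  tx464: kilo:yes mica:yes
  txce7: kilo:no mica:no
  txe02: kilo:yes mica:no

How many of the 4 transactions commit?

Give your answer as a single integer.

tx87c: no from kilo, mica -> abort (commits=0)
tx464: all yes -> commit (commits=1)
txce7: no from kilo, mica -> abort (commits=1)
txe02: no from mica -> abort (commits=1)

Answer: 1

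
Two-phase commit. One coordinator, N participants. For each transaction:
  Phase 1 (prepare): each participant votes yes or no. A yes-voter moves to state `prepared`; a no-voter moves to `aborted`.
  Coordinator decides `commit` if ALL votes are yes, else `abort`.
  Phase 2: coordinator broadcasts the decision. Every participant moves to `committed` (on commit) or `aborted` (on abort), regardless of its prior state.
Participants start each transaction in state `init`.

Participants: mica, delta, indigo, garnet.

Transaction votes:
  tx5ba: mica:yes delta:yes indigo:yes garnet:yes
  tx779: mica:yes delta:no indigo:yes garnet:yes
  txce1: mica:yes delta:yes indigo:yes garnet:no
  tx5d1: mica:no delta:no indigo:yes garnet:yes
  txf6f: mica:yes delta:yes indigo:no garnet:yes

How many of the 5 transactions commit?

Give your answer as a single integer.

Answer: 1

Derivation:
tx5ba: all yes -> commit (commits=1)
tx779: no from delta -> abort (commits=1)
txce1: no from garnet -> abort (commits=1)
tx5d1: no from mica, delta -> abort (commits=1)
txf6f: no from indigo -> abort (commits=1)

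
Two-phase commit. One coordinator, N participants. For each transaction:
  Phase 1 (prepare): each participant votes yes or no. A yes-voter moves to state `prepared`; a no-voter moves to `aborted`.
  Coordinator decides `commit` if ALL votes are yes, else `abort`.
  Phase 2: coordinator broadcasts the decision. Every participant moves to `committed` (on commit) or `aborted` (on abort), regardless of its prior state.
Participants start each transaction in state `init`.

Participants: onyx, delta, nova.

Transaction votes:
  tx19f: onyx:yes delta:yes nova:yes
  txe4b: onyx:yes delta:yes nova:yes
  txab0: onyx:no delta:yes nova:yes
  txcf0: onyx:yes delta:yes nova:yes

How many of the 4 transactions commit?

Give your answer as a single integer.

Answer: 3

Derivation:
tx19f: all yes -> commit (commits=1)
txe4b: all yes -> commit (commits=2)
txab0: no from onyx -> abort (commits=2)
txcf0: all yes -> commit (commits=3)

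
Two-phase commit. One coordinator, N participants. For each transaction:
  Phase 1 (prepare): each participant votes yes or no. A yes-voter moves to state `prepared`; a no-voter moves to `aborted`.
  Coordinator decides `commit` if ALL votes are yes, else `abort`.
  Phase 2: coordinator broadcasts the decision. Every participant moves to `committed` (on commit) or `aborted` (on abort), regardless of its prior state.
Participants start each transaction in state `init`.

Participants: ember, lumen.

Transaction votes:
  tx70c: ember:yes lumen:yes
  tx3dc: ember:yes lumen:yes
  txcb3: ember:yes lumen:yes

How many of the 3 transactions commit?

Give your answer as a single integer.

tx70c: all yes -> commit (commits=1)
tx3dc: all yes -> commit (commits=2)
txcb3: all yes -> commit (commits=3)

Answer: 3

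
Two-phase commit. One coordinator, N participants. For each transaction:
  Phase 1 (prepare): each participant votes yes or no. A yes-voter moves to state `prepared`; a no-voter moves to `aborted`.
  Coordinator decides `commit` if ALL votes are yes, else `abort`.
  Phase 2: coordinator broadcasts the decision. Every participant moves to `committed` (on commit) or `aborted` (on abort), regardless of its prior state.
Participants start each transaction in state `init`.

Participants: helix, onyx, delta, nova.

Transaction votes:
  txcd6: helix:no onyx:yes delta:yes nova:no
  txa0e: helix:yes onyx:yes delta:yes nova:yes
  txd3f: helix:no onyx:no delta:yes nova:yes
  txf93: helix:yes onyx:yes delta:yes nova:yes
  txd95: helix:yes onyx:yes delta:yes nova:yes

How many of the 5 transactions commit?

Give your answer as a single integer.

txcd6: no from helix, nova -> abort (commits=0)
txa0e: all yes -> commit (commits=1)
txd3f: no from helix, onyx -> abort (commits=1)
txf93: all yes -> commit (commits=2)
txd95: all yes -> commit (commits=3)

Answer: 3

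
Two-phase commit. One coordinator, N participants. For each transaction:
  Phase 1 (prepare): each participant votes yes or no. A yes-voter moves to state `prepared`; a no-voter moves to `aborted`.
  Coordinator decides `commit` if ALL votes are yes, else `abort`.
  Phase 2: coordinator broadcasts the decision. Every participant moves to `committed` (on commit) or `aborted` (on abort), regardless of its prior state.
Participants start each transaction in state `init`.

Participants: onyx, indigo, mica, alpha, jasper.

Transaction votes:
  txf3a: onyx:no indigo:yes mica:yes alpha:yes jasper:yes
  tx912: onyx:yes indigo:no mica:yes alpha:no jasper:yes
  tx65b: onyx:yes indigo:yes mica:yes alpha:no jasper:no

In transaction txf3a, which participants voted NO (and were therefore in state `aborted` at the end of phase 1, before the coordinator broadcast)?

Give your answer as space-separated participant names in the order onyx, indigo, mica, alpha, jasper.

Answer: onyx

Derivation:
Txn txf3a phase 1: onyx no -> aborted; indigo yes -> prepared; mica yes -> prepared; alpha yes -> prepared; jasper yes -> prepared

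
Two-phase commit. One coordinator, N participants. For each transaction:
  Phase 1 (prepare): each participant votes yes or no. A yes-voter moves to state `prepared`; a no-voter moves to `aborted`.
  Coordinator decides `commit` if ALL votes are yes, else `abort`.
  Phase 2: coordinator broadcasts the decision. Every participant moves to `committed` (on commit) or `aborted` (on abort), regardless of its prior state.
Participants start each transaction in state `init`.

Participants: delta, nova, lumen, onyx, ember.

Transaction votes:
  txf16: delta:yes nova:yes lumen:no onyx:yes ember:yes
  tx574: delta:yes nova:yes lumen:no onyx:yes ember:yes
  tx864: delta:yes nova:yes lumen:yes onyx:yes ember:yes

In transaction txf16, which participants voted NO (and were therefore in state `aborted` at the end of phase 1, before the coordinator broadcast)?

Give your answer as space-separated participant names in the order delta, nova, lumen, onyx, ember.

Txn txf16 phase 1: delta yes -> prepared; nova yes -> prepared; lumen no -> aborted; onyx yes -> prepared; ember yes -> prepared

Answer: lumen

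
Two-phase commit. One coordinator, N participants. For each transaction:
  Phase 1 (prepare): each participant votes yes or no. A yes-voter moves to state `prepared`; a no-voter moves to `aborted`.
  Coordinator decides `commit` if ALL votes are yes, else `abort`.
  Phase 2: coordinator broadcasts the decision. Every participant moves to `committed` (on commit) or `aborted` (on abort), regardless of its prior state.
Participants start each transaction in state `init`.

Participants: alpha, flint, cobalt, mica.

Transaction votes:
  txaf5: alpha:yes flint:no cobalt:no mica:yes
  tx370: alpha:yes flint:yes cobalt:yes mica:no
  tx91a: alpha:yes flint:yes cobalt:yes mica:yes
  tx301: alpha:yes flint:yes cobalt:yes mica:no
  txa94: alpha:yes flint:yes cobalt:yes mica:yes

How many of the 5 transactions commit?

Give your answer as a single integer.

Answer: 2

Derivation:
txaf5: no from flint, cobalt -> abort (commits=0)
tx370: no from mica -> abort (commits=0)
tx91a: all yes -> commit (commits=1)
tx301: no from mica -> abort (commits=1)
txa94: all yes -> commit (commits=2)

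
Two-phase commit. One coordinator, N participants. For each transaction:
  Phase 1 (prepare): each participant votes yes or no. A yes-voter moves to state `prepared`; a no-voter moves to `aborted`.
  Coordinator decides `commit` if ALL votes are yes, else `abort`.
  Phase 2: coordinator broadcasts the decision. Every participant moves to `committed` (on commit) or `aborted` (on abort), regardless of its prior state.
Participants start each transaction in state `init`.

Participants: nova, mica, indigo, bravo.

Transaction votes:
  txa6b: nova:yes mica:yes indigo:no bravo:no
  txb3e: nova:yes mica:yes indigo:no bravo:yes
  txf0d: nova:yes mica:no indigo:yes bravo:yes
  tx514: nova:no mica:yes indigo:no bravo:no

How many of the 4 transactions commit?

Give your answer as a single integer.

Answer: 0

Derivation:
txa6b: no from indigo, bravo -> abort (commits=0)
txb3e: no from indigo -> abort (commits=0)
txf0d: no from mica -> abort (commits=0)
tx514: no from nova, indigo, bravo -> abort (commits=0)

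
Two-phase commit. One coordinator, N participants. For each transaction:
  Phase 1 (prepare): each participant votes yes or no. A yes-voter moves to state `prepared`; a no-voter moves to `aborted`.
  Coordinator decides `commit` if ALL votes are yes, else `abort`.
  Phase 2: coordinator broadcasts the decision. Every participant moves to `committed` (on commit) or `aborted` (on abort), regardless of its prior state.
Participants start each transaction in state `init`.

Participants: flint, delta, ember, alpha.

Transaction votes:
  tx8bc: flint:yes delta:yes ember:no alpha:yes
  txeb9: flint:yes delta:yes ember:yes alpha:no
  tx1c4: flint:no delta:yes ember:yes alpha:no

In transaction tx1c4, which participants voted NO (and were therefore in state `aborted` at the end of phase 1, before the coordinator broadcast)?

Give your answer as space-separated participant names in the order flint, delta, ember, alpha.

Answer: flint alpha

Derivation:
Txn tx1c4 phase 1: flint no -> aborted; delta yes -> prepared; ember yes -> prepared; alpha no -> aborted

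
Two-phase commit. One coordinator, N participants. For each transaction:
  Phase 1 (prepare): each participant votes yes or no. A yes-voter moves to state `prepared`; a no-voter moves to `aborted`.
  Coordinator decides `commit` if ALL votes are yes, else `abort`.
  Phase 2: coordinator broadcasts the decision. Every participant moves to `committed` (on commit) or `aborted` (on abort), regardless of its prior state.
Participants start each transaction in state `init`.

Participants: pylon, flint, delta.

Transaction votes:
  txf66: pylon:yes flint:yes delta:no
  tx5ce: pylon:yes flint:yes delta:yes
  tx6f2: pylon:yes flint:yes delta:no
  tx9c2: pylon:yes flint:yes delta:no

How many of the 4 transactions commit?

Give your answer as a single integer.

txf66: no from delta -> abort (commits=0)
tx5ce: all yes -> commit (commits=1)
tx6f2: no from delta -> abort (commits=1)
tx9c2: no from delta -> abort (commits=1)

Answer: 1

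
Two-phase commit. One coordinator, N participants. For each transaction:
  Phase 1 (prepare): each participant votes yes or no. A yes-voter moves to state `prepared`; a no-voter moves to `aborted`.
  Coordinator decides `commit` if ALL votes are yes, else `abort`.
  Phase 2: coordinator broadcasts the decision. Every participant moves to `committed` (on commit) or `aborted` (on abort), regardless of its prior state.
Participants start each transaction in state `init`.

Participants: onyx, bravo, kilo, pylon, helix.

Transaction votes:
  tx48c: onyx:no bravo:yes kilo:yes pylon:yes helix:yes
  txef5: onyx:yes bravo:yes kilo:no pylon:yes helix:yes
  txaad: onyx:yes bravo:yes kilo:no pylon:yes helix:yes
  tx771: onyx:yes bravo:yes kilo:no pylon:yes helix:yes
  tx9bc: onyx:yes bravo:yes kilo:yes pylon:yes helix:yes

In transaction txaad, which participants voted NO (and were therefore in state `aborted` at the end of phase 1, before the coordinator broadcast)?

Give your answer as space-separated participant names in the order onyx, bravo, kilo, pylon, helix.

Answer: kilo

Derivation:
Txn txaad phase 1: onyx yes -> prepared; bravo yes -> prepared; kilo no -> aborted; pylon yes -> prepared; helix yes -> prepared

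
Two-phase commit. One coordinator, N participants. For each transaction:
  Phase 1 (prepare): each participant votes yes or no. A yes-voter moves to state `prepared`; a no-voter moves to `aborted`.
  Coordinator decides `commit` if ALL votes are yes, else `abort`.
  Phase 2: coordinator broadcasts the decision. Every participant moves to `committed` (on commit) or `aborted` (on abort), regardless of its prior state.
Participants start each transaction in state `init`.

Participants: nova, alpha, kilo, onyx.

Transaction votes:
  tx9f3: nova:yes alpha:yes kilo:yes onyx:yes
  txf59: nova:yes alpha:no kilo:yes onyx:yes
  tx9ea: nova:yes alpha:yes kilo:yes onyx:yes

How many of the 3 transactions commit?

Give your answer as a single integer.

Answer: 2

Derivation:
tx9f3: all yes -> commit (commits=1)
txf59: no from alpha -> abort (commits=1)
tx9ea: all yes -> commit (commits=2)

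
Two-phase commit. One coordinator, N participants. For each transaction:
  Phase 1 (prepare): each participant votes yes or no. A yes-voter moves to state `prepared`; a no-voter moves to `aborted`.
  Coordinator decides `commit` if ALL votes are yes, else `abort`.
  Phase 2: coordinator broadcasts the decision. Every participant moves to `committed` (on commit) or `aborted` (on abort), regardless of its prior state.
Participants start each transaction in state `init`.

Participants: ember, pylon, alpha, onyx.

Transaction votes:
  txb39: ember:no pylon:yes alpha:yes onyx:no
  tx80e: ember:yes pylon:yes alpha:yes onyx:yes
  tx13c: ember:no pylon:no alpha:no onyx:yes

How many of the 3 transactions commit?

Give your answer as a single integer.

Answer: 1

Derivation:
txb39: no from ember, onyx -> abort (commits=0)
tx80e: all yes -> commit (commits=1)
tx13c: no from ember, pylon, alpha -> abort (commits=1)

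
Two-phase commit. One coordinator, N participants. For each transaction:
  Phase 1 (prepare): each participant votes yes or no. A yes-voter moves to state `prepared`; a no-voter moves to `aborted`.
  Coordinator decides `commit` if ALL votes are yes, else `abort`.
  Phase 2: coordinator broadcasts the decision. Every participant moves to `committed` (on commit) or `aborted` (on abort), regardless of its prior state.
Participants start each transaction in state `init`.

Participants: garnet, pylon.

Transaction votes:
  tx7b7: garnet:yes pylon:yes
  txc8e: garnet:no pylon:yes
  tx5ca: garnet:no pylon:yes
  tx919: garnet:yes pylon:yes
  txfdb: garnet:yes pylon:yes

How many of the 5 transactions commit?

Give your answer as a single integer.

tx7b7: all yes -> commit (commits=1)
txc8e: no from garnet -> abort (commits=1)
tx5ca: no from garnet -> abort (commits=1)
tx919: all yes -> commit (commits=2)
txfdb: all yes -> commit (commits=3)

Answer: 3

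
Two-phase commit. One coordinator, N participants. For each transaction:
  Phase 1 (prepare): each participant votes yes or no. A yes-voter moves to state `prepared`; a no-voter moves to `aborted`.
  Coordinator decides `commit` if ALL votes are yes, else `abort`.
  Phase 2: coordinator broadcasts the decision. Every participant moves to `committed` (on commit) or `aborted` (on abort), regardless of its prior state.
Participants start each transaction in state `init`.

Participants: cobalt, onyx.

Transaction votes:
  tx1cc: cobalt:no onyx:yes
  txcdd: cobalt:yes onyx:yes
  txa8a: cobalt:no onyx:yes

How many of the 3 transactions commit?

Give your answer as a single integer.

Answer: 1

Derivation:
tx1cc: no from cobalt -> abort (commits=0)
txcdd: all yes -> commit (commits=1)
txa8a: no from cobalt -> abort (commits=1)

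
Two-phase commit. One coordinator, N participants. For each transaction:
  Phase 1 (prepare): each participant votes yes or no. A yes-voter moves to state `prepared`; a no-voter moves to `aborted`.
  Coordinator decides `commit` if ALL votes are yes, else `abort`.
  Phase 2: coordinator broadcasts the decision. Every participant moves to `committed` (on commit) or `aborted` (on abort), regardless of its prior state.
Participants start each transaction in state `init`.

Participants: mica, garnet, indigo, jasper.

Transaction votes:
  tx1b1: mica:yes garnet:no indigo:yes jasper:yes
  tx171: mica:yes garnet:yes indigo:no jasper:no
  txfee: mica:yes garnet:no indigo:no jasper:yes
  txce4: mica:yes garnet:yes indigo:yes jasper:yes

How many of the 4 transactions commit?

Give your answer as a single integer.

Answer: 1

Derivation:
tx1b1: no from garnet -> abort (commits=0)
tx171: no from indigo, jasper -> abort (commits=0)
txfee: no from garnet, indigo -> abort (commits=0)
txce4: all yes -> commit (commits=1)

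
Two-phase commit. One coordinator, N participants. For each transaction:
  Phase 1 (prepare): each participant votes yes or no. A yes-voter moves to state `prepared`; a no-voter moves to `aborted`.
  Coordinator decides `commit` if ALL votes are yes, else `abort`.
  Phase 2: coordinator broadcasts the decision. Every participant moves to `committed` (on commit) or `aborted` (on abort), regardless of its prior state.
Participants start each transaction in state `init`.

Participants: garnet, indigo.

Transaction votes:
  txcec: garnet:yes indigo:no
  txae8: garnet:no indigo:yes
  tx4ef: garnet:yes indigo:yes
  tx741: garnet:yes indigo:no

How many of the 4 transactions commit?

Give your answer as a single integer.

txcec: no from indigo -> abort (commits=0)
txae8: no from garnet -> abort (commits=0)
tx4ef: all yes -> commit (commits=1)
tx741: no from indigo -> abort (commits=1)

Answer: 1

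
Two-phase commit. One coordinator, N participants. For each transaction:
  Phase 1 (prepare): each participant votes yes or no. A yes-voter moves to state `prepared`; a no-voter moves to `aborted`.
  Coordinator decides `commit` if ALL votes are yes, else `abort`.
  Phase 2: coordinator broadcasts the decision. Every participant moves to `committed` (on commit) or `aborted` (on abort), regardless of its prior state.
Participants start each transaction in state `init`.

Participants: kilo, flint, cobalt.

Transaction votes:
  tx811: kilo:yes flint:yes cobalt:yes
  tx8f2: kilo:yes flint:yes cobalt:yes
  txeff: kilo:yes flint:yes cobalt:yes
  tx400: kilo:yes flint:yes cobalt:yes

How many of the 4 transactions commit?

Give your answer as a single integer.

Answer: 4

Derivation:
tx811: all yes -> commit (commits=1)
tx8f2: all yes -> commit (commits=2)
txeff: all yes -> commit (commits=3)
tx400: all yes -> commit (commits=4)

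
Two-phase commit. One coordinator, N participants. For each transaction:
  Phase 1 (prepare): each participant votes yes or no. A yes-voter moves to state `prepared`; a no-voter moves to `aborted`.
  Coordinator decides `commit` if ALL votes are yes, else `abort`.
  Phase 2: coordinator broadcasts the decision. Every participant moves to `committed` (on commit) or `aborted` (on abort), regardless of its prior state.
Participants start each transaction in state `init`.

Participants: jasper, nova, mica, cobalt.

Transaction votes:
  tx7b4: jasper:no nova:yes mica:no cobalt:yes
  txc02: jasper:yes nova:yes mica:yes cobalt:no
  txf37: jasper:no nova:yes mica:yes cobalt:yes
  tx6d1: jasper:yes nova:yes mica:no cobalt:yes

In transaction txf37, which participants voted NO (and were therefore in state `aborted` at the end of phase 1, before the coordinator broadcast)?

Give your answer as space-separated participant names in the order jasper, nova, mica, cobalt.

Answer: jasper

Derivation:
Txn txf37 phase 1: jasper no -> aborted; nova yes -> prepared; mica yes -> prepared; cobalt yes -> prepared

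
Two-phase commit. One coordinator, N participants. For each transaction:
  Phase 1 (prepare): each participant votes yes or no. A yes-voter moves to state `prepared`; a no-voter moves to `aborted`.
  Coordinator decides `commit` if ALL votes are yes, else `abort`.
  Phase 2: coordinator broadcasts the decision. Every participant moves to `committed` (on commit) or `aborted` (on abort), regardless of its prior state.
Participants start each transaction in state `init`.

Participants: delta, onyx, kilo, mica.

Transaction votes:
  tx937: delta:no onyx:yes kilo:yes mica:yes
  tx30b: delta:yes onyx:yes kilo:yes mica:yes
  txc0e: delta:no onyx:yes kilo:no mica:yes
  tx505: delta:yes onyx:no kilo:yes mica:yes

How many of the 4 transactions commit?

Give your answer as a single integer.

Answer: 1

Derivation:
tx937: no from delta -> abort (commits=0)
tx30b: all yes -> commit (commits=1)
txc0e: no from delta, kilo -> abort (commits=1)
tx505: no from onyx -> abort (commits=1)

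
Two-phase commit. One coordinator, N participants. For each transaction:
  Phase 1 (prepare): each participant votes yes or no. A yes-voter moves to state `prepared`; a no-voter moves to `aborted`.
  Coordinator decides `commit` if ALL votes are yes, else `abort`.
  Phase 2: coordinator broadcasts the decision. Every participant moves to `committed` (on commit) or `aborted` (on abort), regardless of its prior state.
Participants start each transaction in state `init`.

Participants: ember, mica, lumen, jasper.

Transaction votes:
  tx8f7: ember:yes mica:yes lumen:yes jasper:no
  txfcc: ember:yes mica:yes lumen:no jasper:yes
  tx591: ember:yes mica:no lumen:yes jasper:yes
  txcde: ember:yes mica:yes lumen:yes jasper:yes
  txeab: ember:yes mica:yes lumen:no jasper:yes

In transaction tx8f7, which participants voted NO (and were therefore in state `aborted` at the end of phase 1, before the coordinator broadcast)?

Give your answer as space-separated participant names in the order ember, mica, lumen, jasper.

Txn tx8f7 phase 1: ember yes -> prepared; mica yes -> prepared; lumen yes -> prepared; jasper no -> aborted

Answer: jasper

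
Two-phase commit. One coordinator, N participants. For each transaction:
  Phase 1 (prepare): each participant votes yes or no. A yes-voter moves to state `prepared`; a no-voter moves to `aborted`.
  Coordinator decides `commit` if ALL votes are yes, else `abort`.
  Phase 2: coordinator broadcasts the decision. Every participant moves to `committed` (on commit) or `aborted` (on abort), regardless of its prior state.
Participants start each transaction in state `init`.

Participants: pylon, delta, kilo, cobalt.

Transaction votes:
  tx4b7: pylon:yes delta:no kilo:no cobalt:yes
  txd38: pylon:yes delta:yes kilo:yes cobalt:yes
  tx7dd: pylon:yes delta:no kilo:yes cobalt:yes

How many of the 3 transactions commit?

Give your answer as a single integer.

tx4b7: no from delta, kilo -> abort (commits=0)
txd38: all yes -> commit (commits=1)
tx7dd: no from delta -> abort (commits=1)

Answer: 1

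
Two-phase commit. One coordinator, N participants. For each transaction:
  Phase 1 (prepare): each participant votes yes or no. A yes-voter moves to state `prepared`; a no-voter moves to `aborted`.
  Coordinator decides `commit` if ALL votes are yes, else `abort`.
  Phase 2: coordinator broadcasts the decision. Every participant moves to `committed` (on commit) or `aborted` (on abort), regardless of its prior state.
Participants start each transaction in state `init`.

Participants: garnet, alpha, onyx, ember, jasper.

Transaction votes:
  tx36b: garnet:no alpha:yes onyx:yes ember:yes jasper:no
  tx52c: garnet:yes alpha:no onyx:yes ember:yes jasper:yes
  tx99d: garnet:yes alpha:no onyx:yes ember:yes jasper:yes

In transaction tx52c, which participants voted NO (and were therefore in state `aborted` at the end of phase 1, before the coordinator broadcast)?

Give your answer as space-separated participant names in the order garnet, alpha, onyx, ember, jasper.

Answer: alpha

Derivation:
Txn tx52c phase 1: garnet yes -> prepared; alpha no -> aborted; onyx yes -> prepared; ember yes -> prepared; jasper yes -> prepared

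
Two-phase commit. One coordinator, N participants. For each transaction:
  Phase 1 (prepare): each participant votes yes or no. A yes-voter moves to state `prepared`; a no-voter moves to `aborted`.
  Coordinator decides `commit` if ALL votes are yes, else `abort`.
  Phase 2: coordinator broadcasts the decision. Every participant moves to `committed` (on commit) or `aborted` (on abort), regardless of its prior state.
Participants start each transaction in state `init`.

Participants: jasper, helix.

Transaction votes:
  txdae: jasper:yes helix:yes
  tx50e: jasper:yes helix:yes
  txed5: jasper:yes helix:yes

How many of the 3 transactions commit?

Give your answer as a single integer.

txdae: all yes -> commit (commits=1)
tx50e: all yes -> commit (commits=2)
txed5: all yes -> commit (commits=3)

Answer: 3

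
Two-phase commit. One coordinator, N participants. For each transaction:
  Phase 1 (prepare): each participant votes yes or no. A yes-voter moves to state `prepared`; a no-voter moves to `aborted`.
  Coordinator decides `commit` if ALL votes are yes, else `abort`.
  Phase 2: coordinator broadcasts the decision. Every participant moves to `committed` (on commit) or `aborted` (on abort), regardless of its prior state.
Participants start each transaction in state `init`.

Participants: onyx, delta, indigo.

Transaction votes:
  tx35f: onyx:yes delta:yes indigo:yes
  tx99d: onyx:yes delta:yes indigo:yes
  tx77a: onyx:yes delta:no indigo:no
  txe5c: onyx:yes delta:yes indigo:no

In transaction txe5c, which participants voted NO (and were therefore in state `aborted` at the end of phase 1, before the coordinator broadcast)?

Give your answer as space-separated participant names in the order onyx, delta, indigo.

Answer: indigo

Derivation:
Txn txe5c phase 1: onyx yes -> prepared; delta yes -> prepared; indigo no -> aborted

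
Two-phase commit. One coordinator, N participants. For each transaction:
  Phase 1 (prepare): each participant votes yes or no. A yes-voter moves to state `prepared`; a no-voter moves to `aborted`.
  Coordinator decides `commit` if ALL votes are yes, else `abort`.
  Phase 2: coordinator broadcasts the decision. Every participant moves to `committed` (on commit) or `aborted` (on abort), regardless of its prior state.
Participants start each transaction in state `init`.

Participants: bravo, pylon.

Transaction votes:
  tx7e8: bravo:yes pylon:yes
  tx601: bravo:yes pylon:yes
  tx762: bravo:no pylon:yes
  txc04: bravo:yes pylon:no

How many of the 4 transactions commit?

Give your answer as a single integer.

tx7e8: all yes -> commit (commits=1)
tx601: all yes -> commit (commits=2)
tx762: no from bravo -> abort (commits=2)
txc04: no from pylon -> abort (commits=2)

Answer: 2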